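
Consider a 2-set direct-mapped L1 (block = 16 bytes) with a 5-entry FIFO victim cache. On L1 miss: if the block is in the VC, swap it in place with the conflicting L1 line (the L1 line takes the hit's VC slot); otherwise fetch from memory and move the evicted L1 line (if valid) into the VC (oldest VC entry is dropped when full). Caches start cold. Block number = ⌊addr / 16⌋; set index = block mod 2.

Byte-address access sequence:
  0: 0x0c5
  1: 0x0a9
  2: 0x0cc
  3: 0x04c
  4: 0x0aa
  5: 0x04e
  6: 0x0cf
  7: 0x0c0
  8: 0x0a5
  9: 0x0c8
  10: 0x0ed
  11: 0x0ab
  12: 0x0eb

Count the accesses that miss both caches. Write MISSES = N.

  [0] addr=0xc5 blk=12 s=0: MISS | VC []
  [1] addr=0xa9 blk=10 s=0: MISS | VC [12]
  [2] addr=0xcc blk=12 s=0: VC-HIT | VC [10]
  [3] addr=0x4c blk=4 s=0: MISS | VC [10, 12]
  [4] addr=0xaa blk=10 s=0: VC-HIT | VC [4, 12]
  [5] addr=0x4e blk=4 s=0: VC-HIT | VC [10, 12]
  [6] addr=0xcf blk=12 s=0: VC-HIT | VC [10, 4]
  [7] addr=0xc0 blk=12 s=0: L1-HIT | VC [10, 4]
  [8] addr=0xa5 blk=10 s=0: VC-HIT | VC [12, 4]
  [9] addr=0xc8 blk=12 s=0: VC-HIT | VC [10, 4]
  [10] addr=0xed blk=14 s=0: MISS | VC [10, 4, 12]
  [11] addr=0xab blk=10 s=0: VC-HIT | VC [14, 4, 12]
  [12] addr=0xeb blk=14 s=0: VC-HIT | VC [10, 4, 12]

MISSES = 4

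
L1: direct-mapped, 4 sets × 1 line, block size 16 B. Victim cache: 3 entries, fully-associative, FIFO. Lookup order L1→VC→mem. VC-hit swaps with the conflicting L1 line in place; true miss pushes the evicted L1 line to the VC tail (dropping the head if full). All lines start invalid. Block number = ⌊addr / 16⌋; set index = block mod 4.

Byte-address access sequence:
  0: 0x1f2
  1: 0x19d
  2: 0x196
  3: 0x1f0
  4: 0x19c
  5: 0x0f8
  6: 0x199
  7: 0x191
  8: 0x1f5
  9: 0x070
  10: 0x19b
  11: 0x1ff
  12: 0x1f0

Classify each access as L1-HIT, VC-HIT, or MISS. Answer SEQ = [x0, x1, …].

  [0] addr=0x1f2 blk=31 s=3: MISS | VC []
  [1] addr=0x19d blk=25 s=1: MISS | VC []
  [2] addr=0x196 blk=25 s=1: L1-HIT | VC []
  [3] addr=0x1f0 blk=31 s=3: L1-HIT | VC []
  [4] addr=0x19c blk=25 s=1: L1-HIT | VC []
  [5] addr=0xf8 blk=15 s=3: MISS | VC [31]
  [6] addr=0x199 blk=25 s=1: L1-HIT | VC [31]
  [7] addr=0x191 blk=25 s=1: L1-HIT | VC [31]
  [8] addr=0x1f5 blk=31 s=3: VC-HIT | VC [15]
  [9] addr=0x70 blk=7 s=3: MISS | VC [15, 31]
  [10] addr=0x19b blk=25 s=1: L1-HIT | VC [15, 31]
  [11] addr=0x1ff blk=31 s=3: VC-HIT | VC [15, 7]
  [12] addr=0x1f0 blk=31 s=3: L1-HIT | VC [15, 7]

SEQ = [MISS, MISS, L1-HIT, L1-HIT, L1-HIT, MISS, L1-HIT, L1-HIT, VC-HIT, MISS, L1-HIT, VC-HIT, L1-HIT]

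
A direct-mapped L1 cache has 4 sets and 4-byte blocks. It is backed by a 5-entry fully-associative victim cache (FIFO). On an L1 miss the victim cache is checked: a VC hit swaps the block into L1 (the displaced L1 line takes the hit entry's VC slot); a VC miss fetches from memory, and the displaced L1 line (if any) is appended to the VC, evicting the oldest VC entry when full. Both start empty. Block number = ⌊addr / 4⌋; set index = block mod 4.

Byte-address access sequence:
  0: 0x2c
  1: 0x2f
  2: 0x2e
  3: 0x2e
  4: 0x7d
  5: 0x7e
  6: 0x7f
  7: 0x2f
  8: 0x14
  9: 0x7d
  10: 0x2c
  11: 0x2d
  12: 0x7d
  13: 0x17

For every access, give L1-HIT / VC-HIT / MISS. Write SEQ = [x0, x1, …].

  [0] addr=0x2c blk=11 s=3: MISS | VC []
  [1] addr=0x2f blk=11 s=3: L1-HIT | VC []
  [2] addr=0x2e blk=11 s=3: L1-HIT | VC []
  [3] addr=0x2e blk=11 s=3: L1-HIT | VC []
  [4] addr=0x7d blk=31 s=3: MISS | VC [11]
  [5] addr=0x7e blk=31 s=3: L1-HIT | VC [11]
  [6] addr=0x7f blk=31 s=3: L1-HIT | VC [11]
  [7] addr=0x2f blk=11 s=3: VC-HIT | VC [31]
  [8] addr=0x14 blk=5 s=1: MISS | VC [31]
  [9] addr=0x7d blk=31 s=3: VC-HIT | VC [11]
  [10] addr=0x2c blk=11 s=3: VC-HIT | VC [31]
  [11] addr=0x2d blk=11 s=3: L1-HIT | VC [31]
  [12] addr=0x7d blk=31 s=3: VC-HIT | VC [11]
  [13] addr=0x17 blk=5 s=1: L1-HIT | VC [11]

SEQ = [MISS, L1-HIT, L1-HIT, L1-HIT, MISS, L1-HIT, L1-HIT, VC-HIT, MISS, VC-HIT, VC-HIT, L1-HIT, VC-HIT, L1-HIT]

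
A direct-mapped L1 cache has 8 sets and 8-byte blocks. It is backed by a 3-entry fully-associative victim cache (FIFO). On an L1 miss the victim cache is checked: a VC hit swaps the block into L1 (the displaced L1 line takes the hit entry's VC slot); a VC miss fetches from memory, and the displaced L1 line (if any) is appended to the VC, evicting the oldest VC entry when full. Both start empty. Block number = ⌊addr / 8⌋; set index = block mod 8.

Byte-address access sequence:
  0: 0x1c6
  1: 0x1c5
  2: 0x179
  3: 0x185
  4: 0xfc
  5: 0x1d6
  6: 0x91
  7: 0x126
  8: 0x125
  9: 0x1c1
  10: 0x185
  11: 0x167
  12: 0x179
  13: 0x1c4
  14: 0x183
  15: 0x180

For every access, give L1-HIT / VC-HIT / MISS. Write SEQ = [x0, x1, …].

  [0] addr=0x1c6 blk=56 s=0: MISS | VC []
  [1] addr=0x1c5 blk=56 s=0: L1-HIT | VC []
  [2] addr=0x179 blk=47 s=7: MISS | VC []
  [3] addr=0x185 blk=48 s=0: MISS | VC [56]
  [4] addr=0xfc blk=31 s=7: MISS | VC [56, 47]
  [5] addr=0x1d6 blk=58 s=2: MISS | VC [56, 47]
  [6] addr=0x91 blk=18 s=2: MISS | VC [56, 47, 58]
  [7] addr=0x126 blk=36 s=4: MISS | VC [56, 47, 58]
  [8] addr=0x125 blk=36 s=4: L1-HIT | VC [56, 47, 58]
  [9] addr=0x1c1 blk=56 s=0: VC-HIT | VC [48, 47, 58]
  [10] addr=0x185 blk=48 s=0: VC-HIT | VC [56, 47, 58]
  [11] addr=0x167 blk=44 s=4: MISS | VC [47, 58, 36]
  [12] addr=0x179 blk=47 s=7: VC-HIT | VC [31, 58, 36]
  [13] addr=0x1c4 blk=56 s=0: MISS | VC [58, 36, 48]
  [14] addr=0x183 blk=48 s=0: VC-HIT | VC [58, 36, 56]
  [15] addr=0x180 blk=48 s=0: L1-HIT | VC [58, 36, 56]

SEQ = [MISS, L1-HIT, MISS, MISS, MISS, MISS, MISS, MISS, L1-HIT, VC-HIT, VC-HIT, MISS, VC-HIT, MISS, VC-HIT, L1-HIT]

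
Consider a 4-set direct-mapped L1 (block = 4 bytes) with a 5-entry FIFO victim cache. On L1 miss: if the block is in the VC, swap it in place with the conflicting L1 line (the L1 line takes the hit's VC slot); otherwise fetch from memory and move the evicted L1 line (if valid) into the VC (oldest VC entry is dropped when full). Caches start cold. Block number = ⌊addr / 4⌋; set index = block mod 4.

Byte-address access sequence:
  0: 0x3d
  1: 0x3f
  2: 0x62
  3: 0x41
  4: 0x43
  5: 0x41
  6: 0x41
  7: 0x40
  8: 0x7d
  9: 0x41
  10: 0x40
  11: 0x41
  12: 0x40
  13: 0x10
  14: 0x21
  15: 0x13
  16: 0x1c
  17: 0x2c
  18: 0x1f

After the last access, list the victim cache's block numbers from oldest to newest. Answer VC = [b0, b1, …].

VC = [15, 16, 8, 31, 11]

  [0] addr=0x3d blk=15 s=3: MISS | VC []
  [1] addr=0x3f blk=15 s=3: L1-HIT | VC []
  [2] addr=0x62 blk=24 s=0: MISS | VC []
  [3] addr=0x41 blk=16 s=0: MISS | VC [24]
  [4] addr=0x43 blk=16 s=0: L1-HIT | VC [24]
  [5] addr=0x41 blk=16 s=0: L1-HIT | VC [24]
  [6] addr=0x41 blk=16 s=0: L1-HIT | VC [24]
  [7] addr=0x40 blk=16 s=0: L1-HIT | VC [24]
  [8] addr=0x7d blk=31 s=3: MISS | VC [24, 15]
  [9] addr=0x41 blk=16 s=0: L1-HIT | VC [24, 15]
  [10] addr=0x40 blk=16 s=0: L1-HIT | VC [24, 15]
  [11] addr=0x41 blk=16 s=0: L1-HIT | VC [24, 15]
  [12] addr=0x40 blk=16 s=0: L1-HIT | VC [24, 15]
  [13] addr=0x10 blk=4 s=0: MISS | VC [24, 15, 16]
  [14] addr=0x21 blk=8 s=0: MISS | VC [24, 15, 16, 4]
  [15] addr=0x13 blk=4 s=0: VC-HIT | VC [24, 15, 16, 8]
  [16] addr=0x1c blk=7 s=3: MISS | VC [24, 15, 16, 8, 31]
  [17] addr=0x2c blk=11 s=3: MISS | VC [15, 16, 8, 31, 7]
  [18] addr=0x1f blk=7 s=3: VC-HIT | VC [15, 16, 8, 31, 11]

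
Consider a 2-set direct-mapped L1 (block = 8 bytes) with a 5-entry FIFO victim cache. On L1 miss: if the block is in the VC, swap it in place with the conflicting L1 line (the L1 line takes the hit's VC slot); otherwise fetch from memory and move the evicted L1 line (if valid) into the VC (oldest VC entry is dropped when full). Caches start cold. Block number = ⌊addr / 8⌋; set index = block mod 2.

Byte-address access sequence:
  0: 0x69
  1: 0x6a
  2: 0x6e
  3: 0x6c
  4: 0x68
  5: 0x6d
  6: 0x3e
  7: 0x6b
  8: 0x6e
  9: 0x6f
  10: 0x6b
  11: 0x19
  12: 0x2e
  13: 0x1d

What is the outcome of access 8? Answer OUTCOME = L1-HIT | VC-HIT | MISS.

  [0] addr=0x69 blk=13 s=1: MISS | VC []
  [1] addr=0x6a blk=13 s=1: L1-HIT | VC []
  [2] addr=0x6e blk=13 s=1: L1-HIT | VC []
  [3] addr=0x6c blk=13 s=1: L1-HIT | VC []
  [4] addr=0x68 blk=13 s=1: L1-HIT | VC []
  [5] addr=0x6d blk=13 s=1: L1-HIT | VC []
  [6] addr=0x3e blk=7 s=1: MISS | VC [13]
  [7] addr=0x6b blk=13 s=1: VC-HIT | VC [7]
  [8] addr=0x6e blk=13 s=1: L1-HIT | VC [7]
  [9] addr=0x6f blk=13 s=1: L1-HIT | VC [7]
  [10] addr=0x6b blk=13 s=1: L1-HIT | VC [7]
  [11] addr=0x19 blk=3 s=1: MISS | VC [7, 13]
  [12] addr=0x2e blk=5 s=1: MISS | VC [7, 13, 3]
  [13] addr=0x1d blk=3 s=1: VC-HIT | VC [7, 13, 5]

OUTCOME = L1-HIT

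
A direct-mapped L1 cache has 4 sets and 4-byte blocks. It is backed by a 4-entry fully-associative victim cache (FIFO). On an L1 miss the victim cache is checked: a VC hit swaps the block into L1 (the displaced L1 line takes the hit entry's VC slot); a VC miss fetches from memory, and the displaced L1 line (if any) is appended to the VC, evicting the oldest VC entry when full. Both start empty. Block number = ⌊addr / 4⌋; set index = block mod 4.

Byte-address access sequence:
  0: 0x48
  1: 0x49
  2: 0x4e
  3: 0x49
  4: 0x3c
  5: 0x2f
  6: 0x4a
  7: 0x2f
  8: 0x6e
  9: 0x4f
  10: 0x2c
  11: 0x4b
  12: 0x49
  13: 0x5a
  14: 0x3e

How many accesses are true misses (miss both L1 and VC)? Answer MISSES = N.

#0 0x48→b18/s2 MISS; vc=[]
#1 0x49→b18/s2 L1-HIT; vc=[]
#2 0x4e→b19/s3 MISS; vc=[]
#3 0x49→b18/s2 L1-HIT; vc=[]
#4 0x3c→b15/s3 MISS; vc=[19]
#5 0x2f→b11/s3 MISS; vc=[19,15]
#6 0x4a→b18/s2 L1-HIT; vc=[19,15]
#7 0x2f→b11/s3 L1-HIT; vc=[19,15]
#8 0x6e→b27/s3 MISS; vc=[19,15,11]
#9 0x4f→b19/s3 VC-HIT; vc=[27,15,11]
#10 0x2c→b11/s3 VC-HIT; vc=[27,15,19]
#11 0x4b→b18/s2 L1-HIT; vc=[27,15,19]
#12 0x49→b18/s2 L1-HIT; vc=[27,15,19]
#13 0x5a→b22/s2 MISS; vc=[27,15,19,18]
#14 0x3e→b15/s3 VC-HIT; vc=[27,11,19,18]

MISSES = 6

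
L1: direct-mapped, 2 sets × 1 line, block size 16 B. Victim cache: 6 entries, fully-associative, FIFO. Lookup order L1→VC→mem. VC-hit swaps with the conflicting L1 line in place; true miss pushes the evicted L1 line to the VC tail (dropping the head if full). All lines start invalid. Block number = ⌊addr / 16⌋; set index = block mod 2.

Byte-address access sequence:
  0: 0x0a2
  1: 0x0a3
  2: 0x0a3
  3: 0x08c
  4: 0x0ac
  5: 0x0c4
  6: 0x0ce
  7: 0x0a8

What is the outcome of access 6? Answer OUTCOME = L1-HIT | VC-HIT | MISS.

0: 0xa2 (blk 10, set 0) → MISS  vc=[]
1: 0xa3 (blk 10, set 0) → L1-HIT  vc=[]
2: 0xa3 (blk 10, set 0) → L1-HIT  vc=[]
3: 0x8c (blk 8, set 0) → MISS  vc=[10]
4: 0xac (blk 10, set 0) → VC-HIT  vc=[8]
5: 0xc4 (blk 12, set 0) → MISS  vc=[8, 10]
6: 0xce (blk 12, set 0) → L1-HIT  vc=[8, 10]
7: 0xa8 (blk 10, set 0) → VC-HIT  vc=[8, 12]

OUTCOME = L1-HIT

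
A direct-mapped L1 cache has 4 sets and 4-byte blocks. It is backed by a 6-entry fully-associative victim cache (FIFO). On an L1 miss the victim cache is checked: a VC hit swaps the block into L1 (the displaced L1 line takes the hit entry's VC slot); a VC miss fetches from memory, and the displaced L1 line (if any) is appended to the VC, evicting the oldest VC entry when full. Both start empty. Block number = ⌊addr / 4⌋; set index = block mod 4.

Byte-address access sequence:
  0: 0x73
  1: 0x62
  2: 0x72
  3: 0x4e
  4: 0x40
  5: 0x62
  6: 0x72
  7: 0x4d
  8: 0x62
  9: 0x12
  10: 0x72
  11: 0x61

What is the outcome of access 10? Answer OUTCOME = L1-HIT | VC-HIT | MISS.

#0 0x73→b28/s0 MISS; vc=[]
#1 0x62→b24/s0 MISS; vc=[28]
#2 0x72→b28/s0 VC-HIT; vc=[24]
#3 0x4e→b19/s3 MISS; vc=[24]
#4 0x40→b16/s0 MISS; vc=[24,28]
#5 0x62→b24/s0 VC-HIT; vc=[16,28]
#6 0x72→b28/s0 VC-HIT; vc=[16,24]
#7 0x4d→b19/s3 L1-HIT; vc=[16,24]
#8 0x62→b24/s0 VC-HIT; vc=[16,28]
#9 0x12→b4/s0 MISS; vc=[16,28,24]
#10 0x72→b28/s0 VC-HIT; vc=[16,4,24]
#11 0x61→b24/s0 VC-HIT; vc=[16,4,28]

OUTCOME = VC-HIT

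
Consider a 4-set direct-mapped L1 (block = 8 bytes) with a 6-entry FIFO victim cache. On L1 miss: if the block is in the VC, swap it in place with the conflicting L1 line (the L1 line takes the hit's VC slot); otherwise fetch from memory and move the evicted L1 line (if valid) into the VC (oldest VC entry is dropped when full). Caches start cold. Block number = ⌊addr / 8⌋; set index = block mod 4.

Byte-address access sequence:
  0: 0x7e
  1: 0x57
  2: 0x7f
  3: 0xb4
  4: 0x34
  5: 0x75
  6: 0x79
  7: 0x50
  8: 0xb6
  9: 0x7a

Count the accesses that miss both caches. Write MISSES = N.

MISSES = 5

0: 0x7e (blk 15, set 3) → MISS  vc=[]
1: 0x57 (blk 10, set 2) → MISS  vc=[]
2: 0x7f (blk 15, set 3) → L1-HIT  vc=[]
3: 0xb4 (blk 22, set 2) → MISS  vc=[10]
4: 0x34 (blk 6, set 2) → MISS  vc=[10, 22]
5: 0x75 (blk 14, set 2) → MISS  vc=[10, 22, 6]
6: 0x79 (blk 15, set 3) → L1-HIT  vc=[10, 22, 6]
7: 0x50 (blk 10, set 2) → VC-HIT  vc=[14, 22, 6]
8: 0xb6 (blk 22, set 2) → VC-HIT  vc=[14, 10, 6]
9: 0x7a (blk 15, set 3) → L1-HIT  vc=[14, 10, 6]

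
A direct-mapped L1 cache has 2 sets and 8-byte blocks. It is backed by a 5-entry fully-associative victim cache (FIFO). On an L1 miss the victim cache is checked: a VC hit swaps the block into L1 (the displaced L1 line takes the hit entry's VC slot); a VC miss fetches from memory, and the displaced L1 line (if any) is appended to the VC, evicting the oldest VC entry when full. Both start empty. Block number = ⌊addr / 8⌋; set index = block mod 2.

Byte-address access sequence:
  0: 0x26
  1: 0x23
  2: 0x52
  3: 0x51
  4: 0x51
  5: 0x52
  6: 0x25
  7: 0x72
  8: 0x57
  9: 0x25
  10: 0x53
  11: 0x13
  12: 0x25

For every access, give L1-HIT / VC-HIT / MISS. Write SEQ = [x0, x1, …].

SEQ = [MISS, L1-HIT, MISS, L1-HIT, L1-HIT, L1-HIT, VC-HIT, MISS, VC-HIT, VC-HIT, VC-HIT, MISS, VC-HIT]

#0 0x26→b4/s0 MISS; vc=[]
#1 0x23→b4/s0 L1-HIT; vc=[]
#2 0x52→b10/s0 MISS; vc=[4]
#3 0x51→b10/s0 L1-HIT; vc=[4]
#4 0x51→b10/s0 L1-HIT; vc=[4]
#5 0x52→b10/s0 L1-HIT; vc=[4]
#6 0x25→b4/s0 VC-HIT; vc=[10]
#7 0x72→b14/s0 MISS; vc=[10,4]
#8 0x57→b10/s0 VC-HIT; vc=[14,4]
#9 0x25→b4/s0 VC-HIT; vc=[14,10]
#10 0x53→b10/s0 VC-HIT; vc=[14,4]
#11 0x13→b2/s0 MISS; vc=[14,4,10]
#12 0x25→b4/s0 VC-HIT; vc=[14,2,10]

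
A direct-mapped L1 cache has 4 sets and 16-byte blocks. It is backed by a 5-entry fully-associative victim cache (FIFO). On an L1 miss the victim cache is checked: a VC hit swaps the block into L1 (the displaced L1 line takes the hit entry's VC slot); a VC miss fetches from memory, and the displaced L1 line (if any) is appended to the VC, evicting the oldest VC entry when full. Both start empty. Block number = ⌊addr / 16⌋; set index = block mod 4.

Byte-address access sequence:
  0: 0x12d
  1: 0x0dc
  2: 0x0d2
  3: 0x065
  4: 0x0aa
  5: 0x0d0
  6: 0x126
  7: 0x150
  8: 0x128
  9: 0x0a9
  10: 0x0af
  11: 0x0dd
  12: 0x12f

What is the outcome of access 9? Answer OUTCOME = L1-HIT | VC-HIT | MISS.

OUTCOME = VC-HIT

0: 0x12d (blk 18, set 2) → MISS  vc=[]
1: 0xdc (blk 13, set 1) → MISS  vc=[]
2: 0xd2 (blk 13, set 1) → L1-HIT  vc=[]
3: 0x65 (blk 6, set 2) → MISS  vc=[18]
4: 0xaa (blk 10, set 2) → MISS  vc=[18, 6]
5: 0xd0 (blk 13, set 1) → L1-HIT  vc=[18, 6]
6: 0x126 (blk 18, set 2) → VC-HIT  vc=[10, 6]
7: 0x150 (blk 21, set 1) → MISS  vc=[10, 6, 13]
8: 0x128 (blk 18, set 2) → L1-HIT  vc=[10, 6, 13]
9: 0xa9 (blk 10, set 2) → VC-HIT  vc=[18, 6, 13]
10: 0xaf (blk 10, set 2) → L1-HIT  vc=[18, 6, 13]
11: 0xdd (blk 13, set 1) → VC-HIT  vc=[18, 6, 21]
12: 0x12f (blk 18, set 2) → VC-HIT  vc=[10, 6, 21]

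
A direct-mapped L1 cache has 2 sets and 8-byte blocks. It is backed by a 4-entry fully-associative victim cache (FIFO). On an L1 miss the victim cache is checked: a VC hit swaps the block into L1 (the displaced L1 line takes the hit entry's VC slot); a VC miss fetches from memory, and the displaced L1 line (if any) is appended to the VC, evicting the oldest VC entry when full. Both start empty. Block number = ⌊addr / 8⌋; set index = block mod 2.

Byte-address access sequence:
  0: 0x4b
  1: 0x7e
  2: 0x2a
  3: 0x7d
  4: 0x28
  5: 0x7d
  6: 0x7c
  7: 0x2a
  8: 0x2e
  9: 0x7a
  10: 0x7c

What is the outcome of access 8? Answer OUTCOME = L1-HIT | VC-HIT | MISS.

#0 0x4b→b9/s1 MISS; vc=[]
#1 0x7e→b15/s1 MISS; vc=[9]
#2 0x2a→b5/s1 MISS; vc=[9,15]
#3 0x7d→b15/s1 VC-HIT; vc=[9,5]
#4 0x28→b5/s1 VC-HIT; vc=[9,15]
#5 0x7d→b15/s1 VC-HIT; vc=[9,5]
#6 0x7c→b15/s1 L1-HIT; vc=[9,5]
#7 0x2a→b5/s1 VC-HIT; vc=[9,15]
#8 0x2e→b5/s1 L1-HIT; vc=[9,15]
#9 0x7a→b15/s1 VC-HIT; vc=[9,5]
#10 0x7c→b15/s1 L1-HIT; vc=[9,5]

OUTCOME = L1-HIT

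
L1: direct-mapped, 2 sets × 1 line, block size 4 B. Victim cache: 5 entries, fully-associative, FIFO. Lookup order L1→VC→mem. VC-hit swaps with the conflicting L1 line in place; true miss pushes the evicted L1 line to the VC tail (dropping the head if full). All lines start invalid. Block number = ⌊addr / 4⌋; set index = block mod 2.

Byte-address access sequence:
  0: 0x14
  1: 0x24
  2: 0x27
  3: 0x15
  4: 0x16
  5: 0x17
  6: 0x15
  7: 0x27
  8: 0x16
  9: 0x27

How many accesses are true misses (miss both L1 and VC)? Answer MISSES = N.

MISSES = 2

#0 0x14→b5/s1 MISS; vc=[]
#1 0x24→b9/s1 MISS; vc=[5]
#2 0x27→b9/s1 L1-HIT; vc=[5]
#3 0x15→b5/s1 VC-HIT; vc=[9]
#4 0x16→b5/s1 L1-HIT; vc=[9]
#5 0x17→b5/s1 L1-HIT; vc=[9]
#6 0x15→b5/s1 L1-HIT; vc=[9]
#7 0x27→b9/s1 VC-HIT; vc=[5]
#8 0x16→b5/s1 VC-HIT; vc=[9]
#9 0x27→b9/s1 VC-HIT; vc=[5]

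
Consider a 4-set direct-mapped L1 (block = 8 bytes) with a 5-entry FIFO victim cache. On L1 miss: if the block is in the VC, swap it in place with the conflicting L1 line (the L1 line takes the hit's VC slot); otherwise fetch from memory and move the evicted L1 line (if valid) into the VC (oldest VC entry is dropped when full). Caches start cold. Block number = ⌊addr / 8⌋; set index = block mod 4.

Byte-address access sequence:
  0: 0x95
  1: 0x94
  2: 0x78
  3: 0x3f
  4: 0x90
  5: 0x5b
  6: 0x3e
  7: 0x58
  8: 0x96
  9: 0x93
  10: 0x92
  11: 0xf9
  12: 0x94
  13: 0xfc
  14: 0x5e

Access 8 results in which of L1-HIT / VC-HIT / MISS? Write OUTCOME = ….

OUTCOME = L1-HIT

  [0] addr=0x95 blk=18 s=2: MISS | VC []
  [1] addr=0x94 blk=18 s=2: L1-HIT | VC []
  [2] addr=0x78 blk=15 s=3: MISS | VC []
  [3] addr=0x3f blk=7 s=3: MISS | VC [15]
  [4] addr=0x90 blk=18 s=2: L1-HIT | VC [15]
  [5] addr=0x5b blk=11 s=3: MISS | VC [15, 7]
  [6] addr=0x3e blk=7 s=3: VC-HIT | VC [15, 11]
  [7] addr=0x58 blk=11 s=3: VC-HIT | VC [15, 7]
  [8] addr=0x96 blk=18 s=2: L1-HIT | VC [15, 7]
  [9] addr=0x93 blk=18 s=2: L1-HIT | VC [15, 7]
  [10] addr=0x92 blk=18 s=2: L1-HIT | VC [15, 7]
  [11] addr=0xf9 blk=31 s=3: MISS | VC [15, 7, 11]
  [12] addr=0x94 blk=18 s=2: L1-HIT | VC [15, 7, 11]
  [13] addr=0xfc blk=31 s=3: L1-HIT | VC [15, 7, 11]
  [14] addr=0x5e blk=11 s=3: VC-HIT | VC [15, 7, 31]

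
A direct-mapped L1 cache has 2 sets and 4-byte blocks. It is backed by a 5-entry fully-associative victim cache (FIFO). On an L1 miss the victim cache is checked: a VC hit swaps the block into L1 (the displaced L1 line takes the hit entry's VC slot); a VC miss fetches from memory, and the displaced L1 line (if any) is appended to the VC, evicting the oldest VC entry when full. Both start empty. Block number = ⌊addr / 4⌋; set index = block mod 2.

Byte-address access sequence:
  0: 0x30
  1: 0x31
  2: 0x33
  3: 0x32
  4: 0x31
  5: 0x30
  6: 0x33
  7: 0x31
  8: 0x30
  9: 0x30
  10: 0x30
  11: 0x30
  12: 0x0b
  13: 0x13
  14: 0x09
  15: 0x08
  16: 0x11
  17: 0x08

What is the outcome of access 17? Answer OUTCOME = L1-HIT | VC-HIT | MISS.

  [0] addr=0x30 blk=12 s=0: MISS | VC []
  [1] addr=0x31 blk=12 s=0: L1-HIT | VC []
  [2] addr=0x33 blk=12 s=0: L1-HIT | VC []
  [3] addr=0x32 blk=12 s=0: L1-HIT | VC []
  [4] addr=0x31 blk=12 s=0: L1-HIT | VC []
  [5] addr=0x30 blk=12 s=0: L1-HIT | VC []
  [6] addr=0x33 blk=12 s=0: L1-HIT | VC []
  [7] addr=0x31 blk=12 s=0: L1-HIT | VC []
  [8] addr=0x30 blk=12 s=0: L1-HIT | VC []
  [9] addr=0x30 blk=12 s=0: L1-HIT | VC []
  [10] addr=0x30 blk=12 s=0: L1-HIT | VC []
  [11] addr=0x30 blk=12 s=0: L1-HIT | VC []
  [12] addr=0xb blk=2 s=0: MISS | VC [12]
  [13] addr=0x13 blk=4 s=0: MISS | VC [12, 2]
  [14] addr=0x9 blk=2 s=0: VC-HIT | VC [12, 4]
  [15] addr=0x8 blk=2 s=0: L1-HIT | VC [12, 4]
  [16] addr=0x11 blk=4 s=0: VC-HIT | VC [12, 2]
  [17] addr=0x8 blk=2 s=0: VC-HIT | VC [12, 4]

OUTCOME = VC-HIT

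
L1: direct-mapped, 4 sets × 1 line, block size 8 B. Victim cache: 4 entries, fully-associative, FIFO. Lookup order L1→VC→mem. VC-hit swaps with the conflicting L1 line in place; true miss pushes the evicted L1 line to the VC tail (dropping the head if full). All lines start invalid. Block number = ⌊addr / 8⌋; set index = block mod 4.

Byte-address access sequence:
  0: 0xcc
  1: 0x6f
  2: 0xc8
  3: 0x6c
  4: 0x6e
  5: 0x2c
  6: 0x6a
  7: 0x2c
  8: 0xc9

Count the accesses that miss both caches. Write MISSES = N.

0: 0xcc (blk 25, set 1) → MISS  vc=[]
1: 0x6f (blk 13, set 1) → MISS  vc=[25]
2: 0xc8 (blk 25, set 1) → VC-HIT  vc=[13]
3: 0x6c (blk 13, set 1) → VC-HIT  vc=[25]
4: 0x6e (blk 13, set 1) → L1-HIT  vc=[25]
5: 0x2c (blk 5, set 1) → MISS  vc=[25, 13]
6: 0x6a (blk 13, set 1) → VC-HIT  vc=[25, 5]
7: 0x2c (blk 5, set 1) → VC-HIT  vc=[25, 13]
8: 0xc9 (blk 25, set 1) → VC-HIT  vc=[5, 13]

MISSES = 3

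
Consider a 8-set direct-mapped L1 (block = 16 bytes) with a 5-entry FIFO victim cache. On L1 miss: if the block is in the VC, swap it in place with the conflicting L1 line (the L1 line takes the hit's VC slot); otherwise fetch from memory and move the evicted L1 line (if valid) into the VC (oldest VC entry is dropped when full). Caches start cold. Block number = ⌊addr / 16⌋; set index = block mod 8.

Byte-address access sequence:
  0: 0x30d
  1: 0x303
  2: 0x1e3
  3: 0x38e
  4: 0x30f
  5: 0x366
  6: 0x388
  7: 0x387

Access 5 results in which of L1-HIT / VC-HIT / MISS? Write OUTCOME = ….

  [0] addr=0x30d blk=48 s=0: MISS | VC []
  [1] addr=0x303 blk=48 s=0: L1-HIT | VC []
  [2] addr=0x1e3 blk=30 s=6: MISS | VC []
  [3] addr=0x38e blk=56 s=0: MISS | VC [48]
  [4] addr=0x30f blk=48 s=0: VC-HIT | VC [56]
  [5] addr=0x366 blk=54 s=6: MISS | VC [56, 30]
  [6] addr=0x388 blk=56 s=0: VC-HIT | VC [48, 30]
  [7] addr=0x387 blk=56 s=0: L1-HIT | VC [48, 30]

OUTCOME = MISS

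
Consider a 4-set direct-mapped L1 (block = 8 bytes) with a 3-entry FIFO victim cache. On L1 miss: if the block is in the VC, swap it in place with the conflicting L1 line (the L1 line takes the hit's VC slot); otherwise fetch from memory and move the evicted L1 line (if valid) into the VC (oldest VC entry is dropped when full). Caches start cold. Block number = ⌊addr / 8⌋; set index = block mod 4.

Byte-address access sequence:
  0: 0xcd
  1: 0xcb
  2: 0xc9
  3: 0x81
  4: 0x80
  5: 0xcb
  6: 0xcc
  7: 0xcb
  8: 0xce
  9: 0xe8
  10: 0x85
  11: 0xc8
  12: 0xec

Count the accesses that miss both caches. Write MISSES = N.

MISSES = 3

0: 0xcd (blk 25, set 1) → MISS  vc=[]
1: 0xcb (blk 25, set 1) → L1-HIT  vc=[]
2: 0xc9 (blk 25, set 1) → L1-HIT  vc=[]
3: 0x81 (blk 16, set 0) → MISS  vc=[]
4: 0x80 (blk 16, set 0) → L1-HIT  vc=[]
5: 0xcb (blk 25, set 1) → L1-HIT  vc=[]
6: 0xcc (blk 25, set 1) → L1-HIT  vc=[]
7: 0xcb (blk 25, set 1) → L1-HIT  vc=[]
8: 0xce (blk 25, set 1) → L1-HIT  vc=[]
9: 0xe8 (blk 29, set 1) → MISS  vc=[25]
10: 0x85 (blk 16, set 0) → L1-HIT  vc=[25]
11: 0xc8 (blk 25, set 1) → VC-HIT  vc=[29]
12: 0xec (blk 29, set 1) → VC-HIT  vc=[25]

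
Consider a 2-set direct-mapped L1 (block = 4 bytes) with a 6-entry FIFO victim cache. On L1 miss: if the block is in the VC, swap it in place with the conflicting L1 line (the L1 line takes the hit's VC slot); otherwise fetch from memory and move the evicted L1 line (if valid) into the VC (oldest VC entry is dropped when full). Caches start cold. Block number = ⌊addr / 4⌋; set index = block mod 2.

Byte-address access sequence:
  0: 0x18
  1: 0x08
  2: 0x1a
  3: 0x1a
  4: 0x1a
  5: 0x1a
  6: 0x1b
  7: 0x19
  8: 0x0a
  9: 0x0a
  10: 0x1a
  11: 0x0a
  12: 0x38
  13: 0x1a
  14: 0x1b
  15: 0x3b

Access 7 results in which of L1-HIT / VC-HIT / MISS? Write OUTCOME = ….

OUTCOME = L1-HIT

#0 0x18→b6/s0 MISS; vc=[]
#1 0x8→b2/s0 MISS; vc=[6]
#2 0x1a→b6/s0 VC-HIT; vc=[2]
#3 0x1a→b6/s0 L1-HIT; vc=[2]
#4 0x1a→b6/s0 L1-HIT; vc=[2]
#5 0x1a→b6/s0 L1-HIT; vc=[2]
#6 0x1b→b6/s0 L1-HIT; vc=[2]
#7 0x19→b6/s0 L1-HIT; vc=[2]
#8 0xa→b2/s0 VC-HIT; vc=[6]
#9 0xa→b2/s0 L1-HIT; vc=[6]
#10 0x1a→b6/s0 VC-HIT; vc=[2]
#11 0xa→b2/s0 VC-HIT; vc=[6]
#12 0x38→b14/s0 MISS; vc=[6,2]
#13 0x1a→b6/s0 VC-HIT; vc=[14,2]
#14 0x1b→b6/s0 L1-HIT; vc=[14,2]
#15 0x3b→b14/s0 VC-HIT; vc=[6,2]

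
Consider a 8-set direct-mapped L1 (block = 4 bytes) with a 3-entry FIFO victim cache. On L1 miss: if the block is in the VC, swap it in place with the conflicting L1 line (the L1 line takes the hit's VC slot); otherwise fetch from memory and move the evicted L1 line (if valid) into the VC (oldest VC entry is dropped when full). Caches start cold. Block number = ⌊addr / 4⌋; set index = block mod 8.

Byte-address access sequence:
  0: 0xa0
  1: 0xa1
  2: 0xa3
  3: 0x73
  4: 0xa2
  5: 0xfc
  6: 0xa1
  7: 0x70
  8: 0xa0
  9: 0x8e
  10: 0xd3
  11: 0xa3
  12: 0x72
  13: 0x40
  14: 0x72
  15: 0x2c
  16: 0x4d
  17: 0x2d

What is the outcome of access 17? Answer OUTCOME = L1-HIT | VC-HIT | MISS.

  [0] addr=0xa0 blk=40 s=0: MISS | VC []
  [1] addr=0xa1 blk=40 s=0: L1-HIT | VC []
  [2] addr=0xa3 blk=40 s=0: L1-HIT | VC []
  [3] addr=0x73 blk=28 s=4: MISS | VC []
  [4] addr=0xa2 blk=40 s=0: L1-HIT | VC []
  [5] addr=0xfc blk=63 s=7: MISS | VC []
  [6] addr=0xa1 blk=40 s=0: L1-HIT | VC []
  [7] addr=0x70 blk=28 s=4: L1-HIT | VC []
  [8] addr=0xa0 blk=40 s=0: L1-HIT | VC []
  [9] addr=0x8e blk=35 s=3: MISS | VC []
  [10] addr=0xd3 blk=52 s=4: MISS | VC [28]
  [11] addr=0xa3 blk=40 s=0: L1-HIT | VC [28]
  [12] addr=0x72 blk=28 s=4: VC-HIT | VC [52]
  [13] addr=0x40 blk=16 s=0: MISS | VC [52, 40]
  [14] addr=0x72 blk=28 s=4: L1-HIT | VC [52, 40]
  [15] addr=0x2c blk=11 s=3: MISS | VC [52, 40, 35]
  [16] addr=0x4d blk=19 s=3: MISS | VC [40, 35, 11]
  [17] addr=0x2d blk=11 s=3: VC-HIT | VC [40, 35, 19]

OUTCOME = VC-HIT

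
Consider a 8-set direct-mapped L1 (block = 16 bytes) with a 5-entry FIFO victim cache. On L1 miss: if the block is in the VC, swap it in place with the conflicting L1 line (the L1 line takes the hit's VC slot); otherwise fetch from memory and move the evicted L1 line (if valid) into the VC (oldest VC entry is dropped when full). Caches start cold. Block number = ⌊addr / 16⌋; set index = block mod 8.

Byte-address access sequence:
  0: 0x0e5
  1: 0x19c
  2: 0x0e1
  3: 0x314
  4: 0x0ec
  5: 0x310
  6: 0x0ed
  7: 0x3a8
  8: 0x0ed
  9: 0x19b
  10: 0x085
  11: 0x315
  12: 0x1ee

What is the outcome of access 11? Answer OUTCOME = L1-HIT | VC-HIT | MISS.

  [0] addr=0xe5 blk=14 s=6: MISS | VC []
  [1] addr=0x19c blk=25 s=1: MISS | VC []
  [2] addr=0xe1 blk=14 s=6: L1-HIT | VC []
  [3] addr=0x314 blk=49 s=1: MISS | VC [25]
  [4] addr=0xec blk=14 s=6: L1-HIT | VC [25]
  [5] addr=0x310 blk=49 s=1: L1-HIT | VC [25]
  [6] addr=0xed blk=14 s=6: L1-HIT | VC [25]
  [7] addr=0x3a8 blk=58 s=2: MISS | VC [25]
  [8] addr=0xed blk=14 s=6: L1-HIT | VC [25]
  [9] addr=0x19b blk=25 s=1: VC-HIT | VC [49]
  [10] addr=0x85 blk=8 s=0: MISS | VC [49]
  [11] addr=0x315 blk=49 s=1: VC-HIT | VC [25]
  [12] addr=0x1ee blk=30 s=6: MISS | VC [25, 14]

OUTCOME = VC-HIT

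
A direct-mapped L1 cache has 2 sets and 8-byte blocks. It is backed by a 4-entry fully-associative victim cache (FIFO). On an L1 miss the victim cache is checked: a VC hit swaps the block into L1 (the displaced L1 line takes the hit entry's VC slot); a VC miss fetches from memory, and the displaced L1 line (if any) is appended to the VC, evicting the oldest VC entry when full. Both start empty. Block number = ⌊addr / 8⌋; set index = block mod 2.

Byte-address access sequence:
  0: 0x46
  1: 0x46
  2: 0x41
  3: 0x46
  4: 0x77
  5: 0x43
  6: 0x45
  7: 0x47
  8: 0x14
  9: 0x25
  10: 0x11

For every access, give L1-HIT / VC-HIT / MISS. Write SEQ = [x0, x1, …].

SEQ = [MISS, L1-HIT, L1-HIT, L1-HIT, MISS, VC-HIT, L1-HIT, L1-HIT, MISS, MISS, VC-HIT]

  [0] addr=0x46 blk=8 s=0: MISS | VC []
  [1] addr=0x46 blk=8 s=0: L1-HIT | VC []
  [2] addr=0x41 blk=8 s=0: L1-HIT | VC []
  [3] addr=0x46 blk=8 s=0: L1-HIT | VC []
  [4] addr=0x77 blk=14 s=0: MISS | VC [8]
  [5] addr=0x43 blk=8 s=0: VC-HIT | VC [14]
  [6] addr=0x45 blk=8 s=0: L1-HIT | VC [14]
  [7] addr=0x47 blk=8 s=0: L1-HIT | VC [14]
  [8] addr=0x14 blk=2 s=0: MISS | VC [14, 8]
  [9] addr=0x25 blk=4 s=0: MISS | VC [14, 8, 2]
  [10] addr=0x11 blk=2 s=0: VC-HIT | VC [14, 8, 4]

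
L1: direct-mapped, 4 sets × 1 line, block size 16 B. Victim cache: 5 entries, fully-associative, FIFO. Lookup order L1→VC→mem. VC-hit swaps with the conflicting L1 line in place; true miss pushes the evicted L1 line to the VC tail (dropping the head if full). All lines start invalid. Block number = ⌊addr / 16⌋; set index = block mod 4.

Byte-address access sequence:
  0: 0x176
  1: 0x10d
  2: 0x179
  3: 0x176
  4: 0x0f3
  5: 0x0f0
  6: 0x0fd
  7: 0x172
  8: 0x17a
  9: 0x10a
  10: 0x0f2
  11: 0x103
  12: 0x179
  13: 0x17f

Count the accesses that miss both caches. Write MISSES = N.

MISSES = 3

  [0] addr=0x176 blk=23 s=3: MISS | VC []
  [1] addr=0x10d blk=16 s=0: MISS | VC []
  [2] addr=0x179 blk=23 s=3: L1-HIT | VC []
  [3] addr=0x176 blk=23 s=3: L1-HIT | VC []
  [4] addr=0xf3 blk=15 s=3: MISS | VC [23]
  [5] addr=0xf0 blk=15 s=3: L1-HIT | VC [23]
  [6] addr=0xfd blk=15 s=3: L1-HIT | VC [23]
  [7] addr=0x172 blk=23 s=3: VC-HIT | VC [15]
  [8] addr=0x17a blk=23 s=3: L1-HIT | VC [15]
  [9] addr=0x10a blk=16 s=0: L1-HIT | VC [15]
  [10] addr=0xf2 blk=15 s=3: VC-HIT | VC [23]
  [11] addr=0x103 blk=16 s=0: L1-HIT | VC [23]
  [12] addr=0x179 blk=23 s=3: VC-HIT | VC [15]
  [13] addr=0x17f blk=23 s=3: L1-HIT | VC [15]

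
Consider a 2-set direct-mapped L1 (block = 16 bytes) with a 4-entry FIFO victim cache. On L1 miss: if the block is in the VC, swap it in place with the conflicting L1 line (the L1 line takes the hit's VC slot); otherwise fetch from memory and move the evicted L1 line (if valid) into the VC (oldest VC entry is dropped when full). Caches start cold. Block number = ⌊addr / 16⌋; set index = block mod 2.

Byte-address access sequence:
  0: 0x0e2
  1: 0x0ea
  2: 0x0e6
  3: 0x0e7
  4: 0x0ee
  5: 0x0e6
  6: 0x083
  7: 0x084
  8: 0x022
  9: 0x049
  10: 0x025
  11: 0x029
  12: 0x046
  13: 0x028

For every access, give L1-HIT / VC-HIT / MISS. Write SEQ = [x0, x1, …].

  [0] addr=0xe2 blk=14 s=0: MISS | VC []
  [1] addr=0xea blk=14 s=0: L1-HIT | VC []
  [2] addr=0xe6 blk=14 s=0: L1-HIT | VC []
  [3] addr=0xe7 blk=14 s=0: L1-HIT | VC []
  [4] addr=0xee blk=14 s=0: L1-HIT | VC []
  [5] addr=0xe6 blk=14 s=0: L1-HIT | VC []
  [6] addr=0x83 blk=8 s=0: MISS | VC [14]
  [7] addr=0x84 blk=8 s=0: L1-HIT | VC [14]
  [8] addr=0x22 blk=2 s=0: MISS | VC [14, 8]
  [9] addr=0x49 blk=4 s=0: MISS | VC [14, 8, 2]
  [10] addr=0x25 blk=2 s=0: VC-HIT | VC [14, 8, 4]
  [11] addr=0x29 blk=2 s=0: L1-HIT | VC [14, 8, 4]
  [12] addr=0x46 blk=4 s=0: VC-HIT | VC [14, 8, 2]
  [13] addr=0x28 blk=2 s=0: VC-HIT | VC [14, 8, 4]

SEQ = [MISS, L1-HIT, L1-HIT, L1-HIT, L1-HIT, L1-HIT, MISS, L1-HIT, MISS, MISS, VC-HIT, L1-HIT, VC-HIT, VC-HIT]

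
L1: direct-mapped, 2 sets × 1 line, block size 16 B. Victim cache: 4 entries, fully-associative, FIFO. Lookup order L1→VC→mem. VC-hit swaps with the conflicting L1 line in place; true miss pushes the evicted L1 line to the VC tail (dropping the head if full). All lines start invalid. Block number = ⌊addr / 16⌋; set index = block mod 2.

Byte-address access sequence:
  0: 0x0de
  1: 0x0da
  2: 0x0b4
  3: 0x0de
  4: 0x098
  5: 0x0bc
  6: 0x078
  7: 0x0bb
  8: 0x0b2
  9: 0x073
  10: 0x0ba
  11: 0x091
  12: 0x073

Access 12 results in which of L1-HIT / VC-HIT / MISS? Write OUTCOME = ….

OUTCOME = VC-HIT

#0 0xde→b13/s1 MISS; vc=[]
#1 0xda→b13/s1 L1-HIT; vc=[]
#2 0xb4→b11/s1 MISS; vc=[13]
#3 0xde→b13/s1 VC-HIT; vc=[11]
#4 0x98→b9/s1 MISS; vc=[11,13]
#5 0xbc→b11/s1 VC-HIT; vc=[9,13]
#6 0x78→b7/s1 MISS; vc=[9,13,11]
#7 0xbb→b11/s1 VC-HIT; vc=[9,13,7]
#8 0xb2→b11/s1 L1-HIT; vc=[9,13,7]
#9 0x73→b7/s1 VC-HIT; vc=[9,13,11]
#10 0xba→b11/s1 VC-HIT; vc=[9,13,7]
#11 0x91→b9/s1 VC-HIT; vc=[11,13,7]
#12 0x73→b7/s1 VC-HIT; vc=[11,13,9]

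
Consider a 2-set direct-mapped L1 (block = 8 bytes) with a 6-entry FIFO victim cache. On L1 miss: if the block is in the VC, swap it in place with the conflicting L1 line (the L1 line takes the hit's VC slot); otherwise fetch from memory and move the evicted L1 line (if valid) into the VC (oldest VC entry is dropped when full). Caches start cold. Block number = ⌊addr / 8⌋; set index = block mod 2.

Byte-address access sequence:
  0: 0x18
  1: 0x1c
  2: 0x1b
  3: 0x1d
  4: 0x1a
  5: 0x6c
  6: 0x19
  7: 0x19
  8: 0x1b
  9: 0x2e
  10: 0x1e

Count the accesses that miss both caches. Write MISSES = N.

0: 0x18 (blk 3, set 1) → MISS  vc=[]
1: 0x1c (blk 3, set 1) → L1-HIT  vc=[]
2: 0x1b (blk 3, set 1) → L1-HIT  vc=[]
3: 0x1d (blk 3, set 1) → L1-HIT  vc=[]
4: 0x1a (blk 3, set 1) → L1-HIT  vc=[]
5: 0x6c (blk 13, set 1) → MISS  vc=[3]
6: 0x19 (blk 3, set 1) → VC-HIT  vc=[13]
7: 0x19 (blk 3, set 1) → L1-HIT  vc=[13]
8: 0x1b (blk 3, set 1) → L1-HIT  vc=[13]
9: 0x2e (blk 5, set 1) → MISS  vc=[13, 3]
10: 0x1e (blk 3, set 1) → VC-HIT  vc=[13, 5]

MISSES = 3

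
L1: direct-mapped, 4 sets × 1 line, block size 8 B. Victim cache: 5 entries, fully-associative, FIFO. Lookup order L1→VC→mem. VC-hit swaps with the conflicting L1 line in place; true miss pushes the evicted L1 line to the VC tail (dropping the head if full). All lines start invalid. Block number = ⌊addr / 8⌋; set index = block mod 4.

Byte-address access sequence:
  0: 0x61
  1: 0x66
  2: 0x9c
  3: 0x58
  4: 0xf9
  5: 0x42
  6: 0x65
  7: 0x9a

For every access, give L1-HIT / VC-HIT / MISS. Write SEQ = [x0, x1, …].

SEQ = [MISS, L1-HIT, MISS, MISS, MISS, MISS, VC-HIT, VC-HIT]

#0 0x61→b12/s0 MISS; vc=[]
#1 0x66→b12/s0 L1-HIT; vc=[]
#2 0x9c→b19/s3 MISS; vc=[]
#3 0x58→b11/s3 MISS; vc=[19]
#4 0xf9→b31/s3 MISS; vc=[19,11]
#5 0x42→b8/s0 MISS; vc=[19,11,12]
#6 0x65→b12/s0 VC-HIT; vc=[19,11,8]
#7 0x9a→b19/s3 VC-HIT; vc=[31,11,8]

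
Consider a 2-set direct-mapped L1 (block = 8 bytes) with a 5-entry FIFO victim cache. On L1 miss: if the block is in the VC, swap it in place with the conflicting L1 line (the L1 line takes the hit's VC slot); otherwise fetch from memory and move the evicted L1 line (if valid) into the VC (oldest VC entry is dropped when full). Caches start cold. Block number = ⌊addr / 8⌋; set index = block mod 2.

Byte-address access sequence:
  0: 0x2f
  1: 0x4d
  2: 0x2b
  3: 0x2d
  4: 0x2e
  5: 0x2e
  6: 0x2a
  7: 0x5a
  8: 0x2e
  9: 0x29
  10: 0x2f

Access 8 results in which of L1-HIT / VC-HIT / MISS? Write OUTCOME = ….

OUTCOME = VC-HIT

  [0] addr=0x2f blk=5 s=1: MISS | VC []
  [1] addr=0x4d blk=9 s=1: MISS | VC [5]
  [2] addr=0x2b blk=5 s=1: VC-HIT | VC [9]
  [3] addr=0x2d blk=5 s=1: L1-HIT | VC [9]
  [4] addr=0x2e blk=5 s=1: L1-HIT | VC [9]
  [5] addr=0x2e blk=5 s=1: L1-HIT | VC [9]
  [6] addr=0x2a blk=5 s=1: L1-HIT | VC [9]
  [7] addr=0x5a blk=11 s=1: MISS | VC [9, 5]
  [8] addr=0x2e blk=5 s=1: VC-HIT | VC [9, 11]
  [9] addr=0x29 blk=5 s=1: L1-HIT | VC [9, 11]
  [10] addr=0x2f blk=5 s=1: L1-HIT | VC [9, 11]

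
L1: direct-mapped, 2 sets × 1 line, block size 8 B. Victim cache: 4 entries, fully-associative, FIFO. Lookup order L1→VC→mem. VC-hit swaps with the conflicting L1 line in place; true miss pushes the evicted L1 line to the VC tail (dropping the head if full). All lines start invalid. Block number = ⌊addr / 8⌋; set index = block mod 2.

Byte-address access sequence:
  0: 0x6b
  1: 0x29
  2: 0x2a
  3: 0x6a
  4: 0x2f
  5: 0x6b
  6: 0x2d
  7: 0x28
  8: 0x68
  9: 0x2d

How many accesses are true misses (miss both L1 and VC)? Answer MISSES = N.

0: 0x6b (blk 13, set 1) → MISS  vc=[]
1: 0x29 (blk 5, set 1) → MISS  vc=[13]
2: 0x2a (blk 5, set 1) → L1-HIT  vc=[13]
3: 0x6a (blk 13, set 1) → VC-HIT  vc=[5]
4: 0x2f (blk 5, set 1) → VC-HIT  vc=[13]
5: 0x6b (blk 13, set 1) → VC-HIT  vc=[5]
6: 0x2d (blk 5, set 1) → VC-HIT  vc=[13]
7: 0x28 (blk 5, set 1) → L1-HIT  vc=[13]
8: 0x68 (blk 13, set 1) → VC-HIT  vc=[5]
9: 0x2d (blk 5, set 1) → VC-HIT  vc=[13]

MISSES = 2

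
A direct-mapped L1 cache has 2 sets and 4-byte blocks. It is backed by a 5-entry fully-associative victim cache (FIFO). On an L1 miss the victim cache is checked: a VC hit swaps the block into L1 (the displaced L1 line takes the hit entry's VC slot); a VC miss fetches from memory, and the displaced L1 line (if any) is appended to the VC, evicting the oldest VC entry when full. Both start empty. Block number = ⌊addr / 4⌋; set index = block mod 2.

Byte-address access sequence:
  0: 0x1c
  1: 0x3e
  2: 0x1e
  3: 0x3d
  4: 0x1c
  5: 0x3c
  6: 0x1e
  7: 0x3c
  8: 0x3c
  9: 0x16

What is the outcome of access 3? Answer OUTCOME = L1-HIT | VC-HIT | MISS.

OUTCOME = VC-HIT

0: 0x1c (blk 7, set 1) → MISS  vc=[]
1: 0x3e (blk 15, set 1) → MISS  vc=[7]
2: 0x1e (blk 7, set 1) → VC-HIT  vc=[15]
3: 0x3d (blk 15, set 1) → VC-HIT  vc=[7]
4: 0x1c (blk 7, set 1) → VC-HIT  vc=[15]
5: 0x3c (blk 15, set 1) → VC-HIT  vc=[7]
6: 0x1e (blk 7, set 1) → VC-HIT  vc=[15]
7: 0x3c (blk 15, set 1) → VC-HIT  vc=[7]
8: 0x3c (blk 15, set 1) → L1-HIT  vc=[7]
9: 0x16 (blk 5, set 1) → MISS  vc=[7, 15]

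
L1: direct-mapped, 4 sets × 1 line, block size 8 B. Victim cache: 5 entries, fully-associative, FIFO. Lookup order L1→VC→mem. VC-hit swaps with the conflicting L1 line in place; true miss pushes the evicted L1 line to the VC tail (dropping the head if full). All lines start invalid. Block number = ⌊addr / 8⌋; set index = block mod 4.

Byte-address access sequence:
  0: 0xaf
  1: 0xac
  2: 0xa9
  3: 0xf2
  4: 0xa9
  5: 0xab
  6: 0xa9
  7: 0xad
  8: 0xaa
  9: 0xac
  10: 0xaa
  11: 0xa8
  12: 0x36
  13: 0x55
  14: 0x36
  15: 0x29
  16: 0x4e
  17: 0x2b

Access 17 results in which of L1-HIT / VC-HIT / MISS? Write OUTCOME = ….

  [0] addr=0xaf blk=21 s=1: MISS | VC []
  [1] addr=0xac blk=21 s=1: L1-HIT | VC []
  [2] addr=0xa9 blk=21 s=1: L1-HIT | VC []
  [3] addr=0xf2 blk=30 s=2: MISS | VC []
  [4] addr=0xa9 blk=21 s=1: L1-HIT | VC []
  [5] addr=0xab blk=21 s=1: L1-HIT | VC []
  [6] addr=0xa9 blk=21 s=1: L1-HIT | VC []
  [7] addr=0xad blk=21 s=1: L1-HIT | VC []
  [8] addr=0xaa blk=21 s=1: L1-HIT | VC []
  [9] addr=0xac blk=21 s=1: L1-HIT | VC []
  [10] addr=0xaa blk=21 s=1: L1-HIT | VC []
  [11] addr=0xa8 blk=21 s=1: L1-HIT | VC []
  [12] addr=0x36 blk=6 s=2: MISS | VC [30]
  [13] addr=0x55 blk=10 s=2: MISS | VC [30, 6]
  [14] addr=0x36 blk=6 s=2: VC-HIT | VC [30, 10]
  [15] addr=0x29 blk=5 s=1: MISS | VC [30, 10, 21]
  [16] addr=0x4e blk=9 s=1: MISS | VC [30, 10, 21, 5]
  [17] addr=0x2b blk=5 s=1: VC-HIT | VC [30, 10, 21, 9]

OUTCOME = VC-HIT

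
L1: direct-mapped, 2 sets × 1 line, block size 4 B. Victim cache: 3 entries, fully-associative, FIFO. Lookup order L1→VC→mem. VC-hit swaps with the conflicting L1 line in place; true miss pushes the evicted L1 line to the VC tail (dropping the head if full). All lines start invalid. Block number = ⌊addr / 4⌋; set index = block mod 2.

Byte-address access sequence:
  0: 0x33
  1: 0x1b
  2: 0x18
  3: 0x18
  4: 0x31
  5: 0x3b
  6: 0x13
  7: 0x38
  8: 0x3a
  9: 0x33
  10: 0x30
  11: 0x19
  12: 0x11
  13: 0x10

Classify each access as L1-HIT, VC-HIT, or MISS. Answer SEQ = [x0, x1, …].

SEQ = [MISS, MISS, L1-HIT, L1-HIT, VC-HIT, MISS, MISS, VC-HIT, L1-HIT, VC-HIT, L1-HIT, VC-HIT, VC-HIT, L1-HIT]

0: 0x33 (blk 12, set 0) → MISS  vc=[]
1: 0x1b (blk 6, set 0) → MISS  vc=[12]
2: 0x18 (blk 6, set 0) → L1-HIT  vc=[12]
3: 0x18 (blk 6, set 0) → L1-HIT  vc=[12]
4: 0x31 (blk 12, set 0) → VC-HIT  vc=[6]
5: 0x3b (blk 14, set 0) → MISS  vc=[6, 12]
6: 0x13 (blk 4, set 0) → MISS  vc=[6, 12, 14]
7: 0x38 (blk 14, set 0) → VC-HIT  vc=[6, 12, 4]
8: 0x3a (blk 14, set 0) → L1-HIT  vc=[6, 12, 4]
9: 0x33 (blk 12, set 0) → VC-HIT  vc=[6, 14, 4]
10: 0x30 (blk 12, set 0) → L1-HIT  vc=[6, 14, 4]
11: 0x19 (blk 6, set 0) → VC-HIT  vc=[12, 14, 4]
12: 0x11 (blk 4, set 0) → VC-HIT  vc=[12, 14, 6]
13: 0x10 (blk 4, set 0) → L1-HIT  vc=[12, 14, 6]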